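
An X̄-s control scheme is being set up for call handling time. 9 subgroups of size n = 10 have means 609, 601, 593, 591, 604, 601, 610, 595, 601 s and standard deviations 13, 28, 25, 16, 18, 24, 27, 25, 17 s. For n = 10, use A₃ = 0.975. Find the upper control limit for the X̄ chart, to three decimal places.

X̄̄ = (609 + 601 + 593 + 591 + 604 + 601 + 610 + 595 + 601) / 9 = 600.5556
s̄ = (13 + 28 + 25 + 16 + 18 + 24 + 27 + 25 + 17) / 9 = 21.4444
UCL = X̄̄ + A₃·s̄ = 600.5556 + 0.975 × 21.4444 = 621.4639

621.464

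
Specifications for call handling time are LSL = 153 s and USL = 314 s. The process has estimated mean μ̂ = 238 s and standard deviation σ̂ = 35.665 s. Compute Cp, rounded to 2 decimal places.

Cp = (USL − LSL) / (6σ̂) = (314 − 153) / (6 × 35.665) = 161.0000 / 213.9900 = 0.7524

0.75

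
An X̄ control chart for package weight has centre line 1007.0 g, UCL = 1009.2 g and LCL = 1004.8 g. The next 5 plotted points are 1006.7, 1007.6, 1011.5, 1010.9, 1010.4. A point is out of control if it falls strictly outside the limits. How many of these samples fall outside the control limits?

3

Compare each point to [1004.8, 1009.2]: sample 3 = 1011.5 > UCL; sample 4 = 1010.9 > UCL; sample 5 = 1010.4 > UCL.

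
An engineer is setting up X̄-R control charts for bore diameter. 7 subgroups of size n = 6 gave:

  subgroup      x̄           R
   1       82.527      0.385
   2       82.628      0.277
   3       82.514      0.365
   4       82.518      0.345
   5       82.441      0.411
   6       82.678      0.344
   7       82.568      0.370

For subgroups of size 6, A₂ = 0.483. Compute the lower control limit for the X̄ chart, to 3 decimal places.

X̄̄ = (82.527 + 82.628 + 82.514 + 82.518 + 82.441 + 82.678 + 82.568) / 7 = 577.8740 / 7 = 82.5534
R̄ = (0.385 + 0.277 + 0.365 + 0.345 + 0.411 + 0.344 + 0.370) / 7 = 2.4970 / 7 = 0.3567
LCL = X̄̄ − A₂·R̄ = 82.5534 − 0.483 × 0.3567 = 82.3811

82.381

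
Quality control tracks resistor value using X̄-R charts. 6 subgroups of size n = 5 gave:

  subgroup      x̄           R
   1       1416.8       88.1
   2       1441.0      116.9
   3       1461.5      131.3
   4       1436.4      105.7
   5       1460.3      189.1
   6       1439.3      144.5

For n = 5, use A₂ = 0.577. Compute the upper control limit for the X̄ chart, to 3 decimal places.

X̄̄ = (1416.8 + 1441.0 + 1461.5 + 1436.4 + 1460.3 + 1439.3) / 6 = 8655.3000 / 6 = 1442.5500
R̄ = (88.1 + 116.9 + 131.3 + 105.7 + 189.1 + 144.5) / 6 = 775.6000 / 6 = 129.2667
UCL = X̄̄ + A₂·R̄ = 1442.5500 + 0.577 × 129.2667 = 1517.1369

1517.137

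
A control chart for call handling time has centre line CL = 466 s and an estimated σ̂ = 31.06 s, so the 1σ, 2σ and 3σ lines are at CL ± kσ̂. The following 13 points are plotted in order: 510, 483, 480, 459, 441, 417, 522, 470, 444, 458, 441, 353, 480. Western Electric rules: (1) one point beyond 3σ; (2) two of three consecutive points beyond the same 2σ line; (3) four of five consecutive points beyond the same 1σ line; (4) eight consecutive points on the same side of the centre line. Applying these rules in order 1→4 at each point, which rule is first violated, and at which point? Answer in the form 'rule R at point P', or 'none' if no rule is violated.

rule 1 at point 12

Zone of each point (C = within 1σ̂, B = 1σ̂–2σ̂, A = 2σ̂–3σ̂, * = beyond 3σ̂; sign = side of CL): 1:+B, 2:+C, 3:+C, 4:-C, 5:-C, 6:-B, 7:+B, 8:+C, 9:-C, 10:-C, 11:-C, 12:-*, 13:+C
Rule 1 (one point beyond the 3σ limits) is satisfied at point 12.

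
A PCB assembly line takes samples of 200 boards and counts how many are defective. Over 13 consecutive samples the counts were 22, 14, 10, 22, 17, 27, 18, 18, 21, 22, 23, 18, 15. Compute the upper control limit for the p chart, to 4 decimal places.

p̄ = Σdᵢ / (k·n) = 247 / (13 × 200) = 0.09500
UCL = p̄ + 3·√(p̄(1−p̄)/n) = 0.09500 + 3 × √(0.09500×0.90500/200) = 0.09500 + 3 × 0.02073 = 0.15720

0.1572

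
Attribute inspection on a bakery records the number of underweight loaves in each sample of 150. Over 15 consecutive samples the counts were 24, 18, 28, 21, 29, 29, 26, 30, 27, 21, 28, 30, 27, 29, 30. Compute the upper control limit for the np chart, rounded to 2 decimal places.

p̄ = Σdᵢ / (k·n) = 397 / (15 × 150) = 0.17644
UCL = np̄ + 3·√(np̄(1−p̄)) = 26.4667 + 3 × √(26.4667×0.82356) = 26.4667 + 3 × 4.6687 = 40.4728

40.47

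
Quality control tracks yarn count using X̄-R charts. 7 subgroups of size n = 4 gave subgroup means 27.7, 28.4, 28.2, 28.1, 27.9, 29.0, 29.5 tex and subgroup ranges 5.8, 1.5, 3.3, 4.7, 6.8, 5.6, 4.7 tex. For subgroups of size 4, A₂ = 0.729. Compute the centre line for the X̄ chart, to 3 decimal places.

X̄̄ = (27.7 + 28.4 + 28.2 + 28.1 + 27.9 + 29.0 + 29.5) / 7 = 198.8000 / 7 = 28.4000
CL = X̄̄ = 28.4000

28.400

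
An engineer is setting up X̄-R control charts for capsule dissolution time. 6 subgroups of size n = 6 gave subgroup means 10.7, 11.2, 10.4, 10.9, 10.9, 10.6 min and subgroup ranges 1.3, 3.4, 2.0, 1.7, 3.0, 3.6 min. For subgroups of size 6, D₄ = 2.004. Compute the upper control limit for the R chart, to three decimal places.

R̄ = (1.3 + 3.4 + 2.0 + 1.7 + 3.0 + 3.6) / 6 = 15.0000 / 6 = 2.5000
UCL_R = D₄·R̄ = 2.004 × 2.5000 = 5.0100

5.010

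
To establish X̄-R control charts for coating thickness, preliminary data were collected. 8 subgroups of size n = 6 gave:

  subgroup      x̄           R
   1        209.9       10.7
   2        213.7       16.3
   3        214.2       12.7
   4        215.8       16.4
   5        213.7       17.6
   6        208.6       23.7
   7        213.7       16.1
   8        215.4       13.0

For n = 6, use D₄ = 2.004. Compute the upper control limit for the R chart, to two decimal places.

31.69

R̄ = (10.7 + 16.3 + 12.7 + 16.4 + 17.6 + 23.7 + 16.1 + 13.0) / 8 = 126.5000 / 8 = 15.8125
UCL_R = D₄·R̄ = 2.004 × 15.8125 = 31.6883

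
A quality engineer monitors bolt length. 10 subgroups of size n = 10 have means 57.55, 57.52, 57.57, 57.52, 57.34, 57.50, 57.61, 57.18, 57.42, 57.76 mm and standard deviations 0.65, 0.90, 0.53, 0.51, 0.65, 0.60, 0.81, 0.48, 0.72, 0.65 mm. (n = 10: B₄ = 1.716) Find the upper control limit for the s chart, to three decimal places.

1.115

s̄ = (0.65 + 0.90 + 0.53 + 0.51 + 0.65 + 0.60 + 0.81 + 0.48 + 0.72 + 0.65) / 10 = 0.6500
UCL_s = B₄·s̄ = 1.716 × 0.6500 = 1.1154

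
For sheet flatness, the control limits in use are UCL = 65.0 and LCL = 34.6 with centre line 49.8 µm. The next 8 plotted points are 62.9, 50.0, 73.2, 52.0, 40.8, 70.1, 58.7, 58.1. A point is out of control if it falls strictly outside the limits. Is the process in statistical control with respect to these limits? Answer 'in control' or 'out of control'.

Compare each point to [34.6, 65.0]: sample 3 = 73.2 > UCL; sample 6 = 70.1 > UCL.

out of control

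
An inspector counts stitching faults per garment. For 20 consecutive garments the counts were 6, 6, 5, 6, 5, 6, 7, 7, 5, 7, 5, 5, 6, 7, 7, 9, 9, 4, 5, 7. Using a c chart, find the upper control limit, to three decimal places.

13.670

c̄ = (6 + 6 + 5 + 6 + 5 + 6 + 7 + 7 + 5 + 7 + 5 + 5 + 6 + 7 + 7 + 9 + 9 + 4 + 5 + 7) / 20 = 124 / 20 = 6.2000
UCL = c̄ + 3√c̄ = 6.2000 + 3 × √6.2000 = 6.2000 + 3 × 2.4900 = 13.6699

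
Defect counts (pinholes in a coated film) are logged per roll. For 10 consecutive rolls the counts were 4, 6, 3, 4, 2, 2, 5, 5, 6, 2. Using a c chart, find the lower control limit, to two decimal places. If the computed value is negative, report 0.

c̄ = (4 + 6 + 3 + 4 + 2 + 2 + 5 + 5 + 6 + 2) / 10 = 39 / 10 = 3.9000
LCL = c̄ − 3√c̄ = 3.9000 − 3 × 1.9748 = -2.0245 → 0 (cannot be negative)

0.00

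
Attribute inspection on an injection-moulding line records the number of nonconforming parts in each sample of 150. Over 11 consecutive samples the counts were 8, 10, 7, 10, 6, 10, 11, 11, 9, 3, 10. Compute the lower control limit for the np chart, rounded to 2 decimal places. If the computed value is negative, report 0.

0.08

p̄ = Σdᵢ / (k·n) = 95 / (11 × 150) = 0.05758
LCL = np̄ − 3·√(np̄(1−p̄)) = 8.6364 − 3 × 2.8529 = 0.0776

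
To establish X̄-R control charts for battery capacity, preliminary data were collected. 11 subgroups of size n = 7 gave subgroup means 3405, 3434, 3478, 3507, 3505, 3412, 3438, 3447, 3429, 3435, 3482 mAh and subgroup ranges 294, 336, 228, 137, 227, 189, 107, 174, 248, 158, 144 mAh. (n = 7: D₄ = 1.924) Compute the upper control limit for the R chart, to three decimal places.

392.146

R̄ = (294 + 336 + 228 + 137 + 227 + 189 + 107 + 174 + 248 + 158 + 144) / 11 = 2242.0000 / 11 = 203.8182
UCL_R = D₄·R̄ = 1.924 × 203.8182 = 392.1462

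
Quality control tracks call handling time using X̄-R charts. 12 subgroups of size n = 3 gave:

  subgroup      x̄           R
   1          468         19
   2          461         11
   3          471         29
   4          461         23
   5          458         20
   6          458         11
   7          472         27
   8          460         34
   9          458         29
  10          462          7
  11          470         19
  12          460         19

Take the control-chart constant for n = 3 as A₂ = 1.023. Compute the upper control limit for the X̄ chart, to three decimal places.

X̄̄ = (468 + 461 + 471 + 461 + 458 + 458 + 472 + 460 + 458 + 462 + 470 + 460) / 12 = 5559.0000 / 12 = 463.2500
R̄ = (19 + 11 + 29 + 23 + 20 + 11 + 27 + 34 + 29 + 7 + 19 + 19) / 12 = 248.0000 / 12 = 20.6667
UCL = X̄̄ + A₂·R̄ = 463.2500 + 1.023 × 20.6667 = 484.3920

484.392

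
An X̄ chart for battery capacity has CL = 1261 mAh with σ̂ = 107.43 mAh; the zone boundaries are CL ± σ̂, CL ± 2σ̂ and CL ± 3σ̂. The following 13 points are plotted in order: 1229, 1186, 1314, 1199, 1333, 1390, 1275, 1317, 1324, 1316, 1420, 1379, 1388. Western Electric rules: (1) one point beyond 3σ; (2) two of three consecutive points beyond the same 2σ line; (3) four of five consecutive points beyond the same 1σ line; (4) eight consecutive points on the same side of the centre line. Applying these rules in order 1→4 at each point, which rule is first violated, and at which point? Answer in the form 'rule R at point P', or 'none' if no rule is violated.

Zone of each point (C = within 1σ̂, B = 1σ̂–2σ̂, A = 2σ̂–3σ̂, * = beyond 3σ̂; sign = side of CL): 1:-C, 2:-C, 3:+C, 4:-C, 5:+C, 6:+B, 7:+C, 8:+C, 9:+C, 10:+C, 11:+B, 12:+B, 13:+B
Rule 4 (eight consecutive points on the same side of the centre line) is satisfied at point 12.

rule 4 at point 12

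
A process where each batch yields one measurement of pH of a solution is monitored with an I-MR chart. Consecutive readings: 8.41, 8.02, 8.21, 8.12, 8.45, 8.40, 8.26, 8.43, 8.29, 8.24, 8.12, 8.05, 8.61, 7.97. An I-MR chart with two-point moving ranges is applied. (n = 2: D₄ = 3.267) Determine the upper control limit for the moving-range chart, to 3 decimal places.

Moving ranges: 0.39, 0.19, 0.09, 0.33, 0.05, 0.14, 0.17, 0.14, 0.05, 0.12, 0.07, 0.56, 0.64; M̄R̄ = 2.9400 / 13 = 0.2262
UCL_MR = D₄·M̄R̄ = 3.267 × 0.2262 = 0.7388

0.739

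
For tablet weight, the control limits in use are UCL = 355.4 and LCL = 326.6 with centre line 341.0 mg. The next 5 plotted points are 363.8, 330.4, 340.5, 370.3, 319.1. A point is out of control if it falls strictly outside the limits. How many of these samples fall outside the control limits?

Compare each point to [326.6, 355.4]: sample 1 = 363.8 > UCL; sample 4 = 370.3 > UCL; sample 5 = 319.1 < LCL.

3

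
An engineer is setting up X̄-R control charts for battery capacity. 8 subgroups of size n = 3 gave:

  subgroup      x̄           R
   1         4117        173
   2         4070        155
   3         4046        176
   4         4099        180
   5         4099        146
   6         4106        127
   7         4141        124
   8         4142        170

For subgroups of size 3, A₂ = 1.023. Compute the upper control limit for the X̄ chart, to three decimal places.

4262.472

X̄̄ = (4117 + 4070 + 4046 + 4099 + 4099 + 4106 + 4141 + 4142) / 8 = 32820.0000 / 8 = 4102.5000
R̄ = (173 + 155 + 176 + 180 + 146 + 127 + 124 + 170) / 8 = 1251.0000 / 8 = 156.3750
UCL = X̄̄ + A₂·R̄ = 4102.5000 + 1.023 × 156.3750 = 4262.4716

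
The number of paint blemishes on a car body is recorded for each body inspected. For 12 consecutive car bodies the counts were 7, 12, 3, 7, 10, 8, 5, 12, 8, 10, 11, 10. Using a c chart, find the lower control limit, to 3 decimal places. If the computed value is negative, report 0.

c̄ = (7 + 12 + 3 + 7 + 10 + 8 + 5 + 12 + 8 + 10 + 11 + 10) / 12 = 103 / 12 = 8.5833
LCL = c̄ − 3√c̄ = 8.5833 − 3 × 2.9297 = -0.2059 → 0 (cannot be negative)

0.000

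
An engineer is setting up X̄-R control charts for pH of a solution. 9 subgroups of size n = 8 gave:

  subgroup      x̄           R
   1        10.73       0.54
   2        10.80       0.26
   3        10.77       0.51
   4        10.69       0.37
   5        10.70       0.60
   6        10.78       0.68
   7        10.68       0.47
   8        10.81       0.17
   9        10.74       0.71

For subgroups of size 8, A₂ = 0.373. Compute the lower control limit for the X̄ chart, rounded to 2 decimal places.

10.57

X̄̄ = (10.73 + 10.80 + 10.77 + 10.69 + 10.70 + 10.78 + 10.68 + 10.81 + 10.74) / 9 = 96.7000 / 9 = 10.7444
R̄ = (0.54 + 0.26 + 0.51 + 0.37 + 0.60 + 0.68 + 0.47 + 0.17 + 0.71) / 9 = 4.3100 / 9 = 0.4789
LCL = X̄̄ − A₂·R̄ = 10.7444 − 0.373 × 0.4789 = 10.5658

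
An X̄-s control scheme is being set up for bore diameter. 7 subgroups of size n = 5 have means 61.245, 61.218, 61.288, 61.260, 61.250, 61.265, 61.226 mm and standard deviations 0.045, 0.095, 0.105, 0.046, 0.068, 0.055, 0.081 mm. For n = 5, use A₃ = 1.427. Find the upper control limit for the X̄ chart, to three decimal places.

61.351

X̄̄ = (61.245 + 61.218 + 61.288 + 61.260 + 61.250 + 61.265 + 61.226) / 7 = 61.2503
s̄ = (0.045 + 0.095 + 0.105 + 0.046 + 0.068 + 0.055 + 0.081) / 7 = 0.0707
UCL = X̄̄ + A₃·s̄ = 61.2503 + 1.427 × 0.0707 = 61.3512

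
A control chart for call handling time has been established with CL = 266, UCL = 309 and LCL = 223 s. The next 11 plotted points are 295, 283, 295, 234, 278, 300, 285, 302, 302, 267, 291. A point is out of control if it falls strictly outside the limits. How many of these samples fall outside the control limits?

0

All 11 points lie within [223, 309].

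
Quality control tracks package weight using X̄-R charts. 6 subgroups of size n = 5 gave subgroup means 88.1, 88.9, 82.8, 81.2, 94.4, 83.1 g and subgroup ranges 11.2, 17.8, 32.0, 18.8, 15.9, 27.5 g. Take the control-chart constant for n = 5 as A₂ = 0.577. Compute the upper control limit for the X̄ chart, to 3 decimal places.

98.264

X̄̄ = (88.1 + 88.9 + 82.8 + 81.2 + 94.4 + 83.1) / 6 = 518.5000 / 6 = 86.4167
R̄ = (11.2 + 17.8 + 32.0 + 18.8 + 15.9 + 27.5) / 6 = 123.2000 / 6 = 20.5333
UCL = X̄̄ + A₂·R̄ = 86.4167 + 0.577 × 20.5333 = 98.2644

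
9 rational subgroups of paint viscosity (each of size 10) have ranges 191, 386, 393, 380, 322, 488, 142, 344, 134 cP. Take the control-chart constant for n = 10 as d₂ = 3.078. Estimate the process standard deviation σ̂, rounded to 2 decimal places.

100.35

R̄ = (191 + 386 + 393 + 380 + 322 + 488 + 142 + 344 + 134) / 9 = 308.8889
σ̂ = R̄ / d₂ = 308.8889 / 3.078 = 100.3538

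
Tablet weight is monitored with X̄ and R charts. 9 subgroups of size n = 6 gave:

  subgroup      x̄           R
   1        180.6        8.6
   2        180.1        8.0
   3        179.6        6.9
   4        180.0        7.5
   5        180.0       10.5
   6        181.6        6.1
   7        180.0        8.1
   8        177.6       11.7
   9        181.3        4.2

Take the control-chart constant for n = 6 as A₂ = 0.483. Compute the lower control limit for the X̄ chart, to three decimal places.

176.246

X̄̄ = (180.6 + 180.1 + 179.6 + 180.0 + 180.0 + 181.6 + 180.0 + 177.6 + 181.3) / 9 = 1620.8000 / 9 = 180.0889
R̄ = (8.6 + 8.0 + 6.9 + 7.5 + 10.5 + 6.1 + 8.1 + 11.7 + 4.2) / 9 = 71.6000 / 9 = 7.9556
LCL = X̄̄ − A₂·R̄ = 180.0889 − 0.483 × 7.9556 = 176.2464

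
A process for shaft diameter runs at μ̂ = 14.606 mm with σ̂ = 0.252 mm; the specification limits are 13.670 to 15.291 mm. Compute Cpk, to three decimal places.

Cpu = (USL − μ̂) / (3σ̂) = (15.291 − 14.606) / (3 × 0.252) = 0.9061; Cpl = (μ̂ − LSL) / (3σ̂) = (14.606 − 13.670) / (3 × 0.252) = 1.2381; Cpk = min(Cpu, Cpl) = 0.9061

0.906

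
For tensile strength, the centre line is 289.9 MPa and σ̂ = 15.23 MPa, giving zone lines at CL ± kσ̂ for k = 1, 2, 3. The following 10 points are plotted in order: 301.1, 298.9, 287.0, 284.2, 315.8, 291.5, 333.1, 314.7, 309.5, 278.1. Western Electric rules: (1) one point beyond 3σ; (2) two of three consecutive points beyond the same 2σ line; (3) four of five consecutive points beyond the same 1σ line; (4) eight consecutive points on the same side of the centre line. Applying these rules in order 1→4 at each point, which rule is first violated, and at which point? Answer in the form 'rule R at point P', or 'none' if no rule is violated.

Zone of each point (C = within 1σ̂, B = 1σ̂–2σ̂, A = 2σ̂–3σ̂, * = beyond 3σ̂; sign = side of CL): 1:+C, 2:+C, 3:-C, 4:-C, 5:+B, 6:+C, 7:+A, 8:+B, 9:+B, 10:-C
Rule 3 (four of five consecutive points beyond the same 1σ limit) is satisfied at point 9.

rule 3 at point 9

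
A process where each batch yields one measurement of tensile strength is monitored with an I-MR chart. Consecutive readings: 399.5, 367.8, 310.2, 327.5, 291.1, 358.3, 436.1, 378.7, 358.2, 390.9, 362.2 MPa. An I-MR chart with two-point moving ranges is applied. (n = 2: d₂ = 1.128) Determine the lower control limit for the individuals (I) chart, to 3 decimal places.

248.220

X̄ = (399.5 + 367.8 + 310.2 + 327.5 + 291.1 + 358.3 + 436.1 + 378.7 + 358.2 + 390.9 + 362.2) / 11 = 361.8636
Moving ranges: 31.7, 57.6, 17.3, 36.4, 67.2, 77.8, 57.4, 20.5, 32.7, 28.7; M̄R̄ = 427.3000 / 10 = 42.7300
LCL = X̄ − 3·M̄R̄/d₂ = 361.8636 − 3 × 42.7300 / 1.128 = 248.2200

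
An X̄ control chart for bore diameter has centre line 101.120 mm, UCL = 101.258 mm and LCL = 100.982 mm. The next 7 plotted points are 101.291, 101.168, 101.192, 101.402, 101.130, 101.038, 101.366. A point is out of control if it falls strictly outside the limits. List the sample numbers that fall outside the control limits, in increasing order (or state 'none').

Compare each point to [100.982, 101.258]: sample 1 = 101.291 > UCL; sample 4 = 101.402 > UCL; sample 7 = 101.366 > UCL.

1, 4, 7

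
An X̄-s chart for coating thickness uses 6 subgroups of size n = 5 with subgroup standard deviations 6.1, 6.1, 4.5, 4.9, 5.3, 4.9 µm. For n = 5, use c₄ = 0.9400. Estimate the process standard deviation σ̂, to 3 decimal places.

s̄ = (6.1 + 6.1 + 4.5 + 4.9 + 5.3 + 4.9) / 6 = 5.3000
σ̂ = s̄ / c₄ = 5.3000 / 0.9400 = 5.6383

5.638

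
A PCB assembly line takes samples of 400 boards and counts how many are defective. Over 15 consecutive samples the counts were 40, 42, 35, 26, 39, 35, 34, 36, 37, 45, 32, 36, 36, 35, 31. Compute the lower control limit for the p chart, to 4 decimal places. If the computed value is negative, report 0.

0.0469

p̄ = Σdᵢ / (k·n) = 539 / (15 × 400) = 0.08983
LCL = p̄ − 3·√(p̄(1−p̄)/n) = 0.08983 − 3 × 0.01430 = 0.04694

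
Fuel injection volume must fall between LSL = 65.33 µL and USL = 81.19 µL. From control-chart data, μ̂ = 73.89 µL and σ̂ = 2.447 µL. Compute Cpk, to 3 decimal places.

0.994

Cpu = (USL − μ̂) / (3σ̂) = (81.19 − 73.89) / (3 × 2.447) = 0.9944; Cpl = (μ̂ − LSL) / (3σ̂) = (73.89 − 65.33) / (3 × 2.447) = 1.1661; Cpk = min(Cpu, Cpl) = 0.9944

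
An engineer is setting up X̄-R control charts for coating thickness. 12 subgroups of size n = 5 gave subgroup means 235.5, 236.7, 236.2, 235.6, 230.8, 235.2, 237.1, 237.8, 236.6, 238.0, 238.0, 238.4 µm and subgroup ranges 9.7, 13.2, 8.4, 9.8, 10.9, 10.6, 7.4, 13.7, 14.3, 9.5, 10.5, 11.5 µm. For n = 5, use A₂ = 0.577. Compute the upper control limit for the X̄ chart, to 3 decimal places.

X̄̄ = (235.5 + 236.7 + 236.2 + 235.6 + 230.8 + 235.2 + 237.1 + 237.8 + 236.6 + 238.0 + 238.0 + 238.4) / 12 = 2835.9000 / 12 = 236.3250
R̄ = (9.7 + 13.2 + 8.4 + 9.8 + 10.9 + 10.6 + 7.4 + 13.7 + 14.3 + 9.5 + 10.5 + 11.5) / 12 = 129.5000 / 12 = 10.7917
UCL = X̄̄ + A₂·R̄ = 236.3250 + 0.577 × 10.7917 = 242.5518

242.552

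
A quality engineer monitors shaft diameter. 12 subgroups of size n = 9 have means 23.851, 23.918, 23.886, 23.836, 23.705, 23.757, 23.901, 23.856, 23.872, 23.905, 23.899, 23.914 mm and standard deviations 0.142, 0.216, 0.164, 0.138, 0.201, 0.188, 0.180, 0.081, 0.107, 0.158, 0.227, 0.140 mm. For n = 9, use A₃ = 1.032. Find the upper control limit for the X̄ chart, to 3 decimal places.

24.025

X̄̄ = (23.851 + 23.918 + 23.886 + 23.836 + 23.705 + 23.757 + 23.901 + 23.856 + 23.872 + 23.905 + 23.899 + 23.914) / 12 = 23.8583
s̄ = (0.142 + 0.216 + 0.164 + 0.138 + 0.201 + 0.188 + 0.180 + 0.081 + 0.107 + 0.158 + 0.227 + 0.140) / 12 = 0.1618
UCL = X̄̄ + A₃·s̄ = 23.8583 + 1.032 × 0.1618 = 24.0253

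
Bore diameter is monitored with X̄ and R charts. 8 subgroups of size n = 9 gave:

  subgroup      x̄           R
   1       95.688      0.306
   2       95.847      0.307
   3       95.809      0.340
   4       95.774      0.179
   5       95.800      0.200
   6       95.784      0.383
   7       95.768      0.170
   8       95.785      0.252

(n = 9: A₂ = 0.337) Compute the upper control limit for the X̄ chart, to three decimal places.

95.872

X̄̄ = (95.688 + 95.847 + 95.809 + 95.774 + 95.800 + 95.784 + 95.768 + 95.785) / 8 = 766.2550 / 8 = 95.7819
R̄ = (0.306 + 0.307 + 0.340 + 0.179 + 0.200 + 0.383 + 0.170 + 0.252) / 8 = 2.1370 / 8 = 0.2671
UCL = X̄̄ + A₂·R̄ = 95.7819 + 0.337 × 0.2671 = 95.8719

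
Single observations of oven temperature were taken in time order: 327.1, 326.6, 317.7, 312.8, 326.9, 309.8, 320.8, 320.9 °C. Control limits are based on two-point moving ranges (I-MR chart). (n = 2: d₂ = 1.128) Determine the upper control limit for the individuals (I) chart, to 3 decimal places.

341.830

X̄ = (327.1 + 326.6 + 317.7 + 312.8 + 326.9 + 309.8 + 320.8 + 320.9) / 8 = 320.3250
Moving ranges: 0.5, 8.9, 4.9, 14.1, 17.1, 11.0, 0.1; M̄R̄ = 56.6000 / 7 = 8.0857
UCL = X̄ + 3·M̄R̄/d₂ = 320.3250 + 3 × 8.0857 / 1.128 = 341.8296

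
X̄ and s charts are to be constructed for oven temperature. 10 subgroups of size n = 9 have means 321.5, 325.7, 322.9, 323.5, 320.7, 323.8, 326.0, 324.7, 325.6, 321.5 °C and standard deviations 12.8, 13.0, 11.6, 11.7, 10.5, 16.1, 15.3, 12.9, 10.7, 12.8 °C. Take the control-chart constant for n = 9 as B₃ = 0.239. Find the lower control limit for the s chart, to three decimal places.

s̄ = (12.8 + 13.0 + 11.6 + 11.7 + 10.5 + 16.1 + 15.3 + 12.9 + 10.7 + 12.8) / 10 = 12.7400
LCL_s = B₃·s̄ = 0.239 × 12.7400 = 3.0449

3.045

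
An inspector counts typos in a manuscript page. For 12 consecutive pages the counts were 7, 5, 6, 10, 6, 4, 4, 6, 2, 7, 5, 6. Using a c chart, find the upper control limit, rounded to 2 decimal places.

c̄ = (7 + 5 + 6 + 10 + 6 + 4 + 4 + 6 + 2 + 7 + 5 + 6) / 12 = 68 / 12 = 5.6667
UCL = c̄ + 3√c̄ = 5.6667 + 3 × √5.6667 = 5.6667 + 3 × 2.3805 = 12.8081

12.81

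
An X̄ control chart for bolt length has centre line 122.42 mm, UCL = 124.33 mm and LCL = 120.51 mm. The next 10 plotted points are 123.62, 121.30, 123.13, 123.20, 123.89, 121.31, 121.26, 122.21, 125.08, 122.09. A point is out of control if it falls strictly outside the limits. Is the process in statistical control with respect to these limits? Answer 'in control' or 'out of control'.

Compare each point to [120.51, 124.33]: sample 9 = 125.08 > UCL.

out of control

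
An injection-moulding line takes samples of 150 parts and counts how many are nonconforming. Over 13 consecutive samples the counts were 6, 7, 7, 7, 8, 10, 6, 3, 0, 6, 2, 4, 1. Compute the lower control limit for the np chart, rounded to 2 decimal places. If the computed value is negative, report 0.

p̄ = Σdᵢ / (k·n) = 67 / (13 × 150) = 0.03436
LCL = np̄ − 3·√(np̄(1−p̄)) = 5.1538 − 3 × 2.2309 = -1.5388 → 0 (negative, so LCL = 0)

0.00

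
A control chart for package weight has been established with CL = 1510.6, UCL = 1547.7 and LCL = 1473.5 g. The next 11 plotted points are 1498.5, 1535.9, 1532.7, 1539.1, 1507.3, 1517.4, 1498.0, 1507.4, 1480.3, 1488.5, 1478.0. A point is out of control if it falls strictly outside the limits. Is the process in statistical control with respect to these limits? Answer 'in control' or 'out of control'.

All 11 points lie within [1473.5, 1547.7].

in control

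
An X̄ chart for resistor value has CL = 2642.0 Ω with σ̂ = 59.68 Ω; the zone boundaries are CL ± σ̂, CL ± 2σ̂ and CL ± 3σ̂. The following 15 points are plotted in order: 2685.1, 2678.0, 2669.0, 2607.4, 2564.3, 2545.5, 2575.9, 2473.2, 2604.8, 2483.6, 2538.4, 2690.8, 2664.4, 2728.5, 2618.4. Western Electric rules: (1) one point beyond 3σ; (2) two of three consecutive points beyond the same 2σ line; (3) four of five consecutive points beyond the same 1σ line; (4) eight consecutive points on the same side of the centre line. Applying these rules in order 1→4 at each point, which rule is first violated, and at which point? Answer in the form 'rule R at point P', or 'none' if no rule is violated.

Zone of each point (C = within 1σ̂, B = 1σ̂–2σ̂, A = 2σ̂–3σ̂, * = beyond 3σ̂; sign = side of CL): 1:+C, 2:+C, 3:+C, 4:-C, 5:-B, 6:-B, 7:-B, 8:-A, 9:-C, 10:-A, 11:-B, 12:+C, 13:+C, 14:+B, 15:-C
Rule 3 (four of five consecutive points beyond the same 1σ limit) is satisfied at point 8.

rule 3 at point 8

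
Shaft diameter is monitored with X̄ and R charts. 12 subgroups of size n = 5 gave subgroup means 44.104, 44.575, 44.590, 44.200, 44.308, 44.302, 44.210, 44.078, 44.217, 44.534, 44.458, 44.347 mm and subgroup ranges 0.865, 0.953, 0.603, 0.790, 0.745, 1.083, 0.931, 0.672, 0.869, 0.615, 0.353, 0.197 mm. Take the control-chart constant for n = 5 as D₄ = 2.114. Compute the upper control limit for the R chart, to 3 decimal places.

R̄ = (0.865 + 0.953 + 0.603 + 0.790 + 0.745 + 1.083 + 0.931 + 0.672 + 0.869 + 0.615 + 0.353 + 0.197) / 12 = 8.6760 / 12 = 0.7230
UCL_R = D₄·R̄ = 2.114 × 0.7230 = 1.5284

1.528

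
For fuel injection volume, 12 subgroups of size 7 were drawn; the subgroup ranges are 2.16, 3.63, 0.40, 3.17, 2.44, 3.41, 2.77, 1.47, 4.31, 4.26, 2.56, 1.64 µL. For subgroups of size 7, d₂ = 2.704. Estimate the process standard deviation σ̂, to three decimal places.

R̄ = (2.16 + 3.63 + 0.40 + 3.17 + 2.44 + 3.41 + 2.77 + 1.47 + 4.31 + 4.26 + 2.56 + 1.64) / 12 = 2.6850
σ̂ = R̄ / d₂ = 2.6850 / 2.704 = 0.9930

0.993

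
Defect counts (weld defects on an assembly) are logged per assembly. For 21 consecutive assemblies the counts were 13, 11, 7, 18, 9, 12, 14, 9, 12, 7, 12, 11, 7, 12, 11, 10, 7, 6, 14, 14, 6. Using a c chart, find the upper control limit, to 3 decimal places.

20.326

c̄ = (13 + 11 + 7 + 18 + 9 + 12 + 14 + 9 + 12 + 7 + 12 + 11 + 7 + 12 + 11 + 10 + 7 + 6 + 14 + 14 + 6) / 21 = 222 / 21 = 10.5714
UCL = c̄ + 3√c̄ = 10.5714 + 3 × √10.5714 = 10.5714 + 3 × 3.2514 = 20.3255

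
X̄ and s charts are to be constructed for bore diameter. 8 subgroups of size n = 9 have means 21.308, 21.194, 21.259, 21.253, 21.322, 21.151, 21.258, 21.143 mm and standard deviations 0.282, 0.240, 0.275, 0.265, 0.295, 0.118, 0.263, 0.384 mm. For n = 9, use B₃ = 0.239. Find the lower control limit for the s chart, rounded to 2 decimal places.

0.06

s̄ = (0.282 + 0.240 + 0.275 + 0.265 + 0.295 + 0.118 + 0.263 + 0.384) / 8 = 0.2652
LCL_s = B₃·s̄ = 0.239 × 0.2652 = 0.0634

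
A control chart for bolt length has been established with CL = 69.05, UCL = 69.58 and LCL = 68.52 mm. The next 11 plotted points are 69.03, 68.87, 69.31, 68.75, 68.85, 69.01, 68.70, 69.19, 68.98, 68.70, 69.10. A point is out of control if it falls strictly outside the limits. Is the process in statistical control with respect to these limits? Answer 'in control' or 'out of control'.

All 11 points lie within [68.52, 69.58].

in control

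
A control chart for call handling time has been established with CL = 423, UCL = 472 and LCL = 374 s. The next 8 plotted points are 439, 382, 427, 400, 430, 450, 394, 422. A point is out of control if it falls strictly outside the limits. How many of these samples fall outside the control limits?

0

All 8 points lie within [374, 472].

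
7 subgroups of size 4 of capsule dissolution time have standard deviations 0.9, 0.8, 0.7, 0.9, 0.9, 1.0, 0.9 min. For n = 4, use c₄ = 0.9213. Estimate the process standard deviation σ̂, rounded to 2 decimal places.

s̄ = (0.9 + 0.8 + 0.7 + 0.9 + 0.9 + 1.0 + 0.9) / 7 = 0.8714
σ̂ = s̄ / c₄ = 0.8714 / 0.9213 = 0.9459

0.95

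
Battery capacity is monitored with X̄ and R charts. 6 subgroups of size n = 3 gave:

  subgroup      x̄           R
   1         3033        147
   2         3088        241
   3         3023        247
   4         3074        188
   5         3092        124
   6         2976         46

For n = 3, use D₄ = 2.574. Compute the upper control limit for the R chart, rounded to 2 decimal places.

R̄ = (147 + 241 + 247 + 188 + 124 + 46) / 6 = 993.0000 / 6 = 165.5000
UCL_R = D₄·R̄ = 2.574 × 165.5000 = 425.9970

426.00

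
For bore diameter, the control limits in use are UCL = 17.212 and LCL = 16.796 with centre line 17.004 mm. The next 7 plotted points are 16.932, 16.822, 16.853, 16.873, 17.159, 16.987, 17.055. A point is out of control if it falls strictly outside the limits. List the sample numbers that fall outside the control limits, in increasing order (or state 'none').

none

All 7 points lie within [16.796, 17.212].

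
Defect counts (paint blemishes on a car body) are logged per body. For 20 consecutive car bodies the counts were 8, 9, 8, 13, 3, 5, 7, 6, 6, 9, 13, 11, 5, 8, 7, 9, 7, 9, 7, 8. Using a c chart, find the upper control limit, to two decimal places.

c̄ = (8 + 9 + 8 + 13 + 3 + 5 + 7 + 6 + 6 + 9 + 13 + 11 + 5 + 8 + 7 + 9 + 7 + 9 + 7 + 8) / 20 = 158 / 20 = 7.9000
UCL = c̄ + 3√c̄ = 7.9000 + 3 × √7.9000 = 7.9000 + 3 × 2.8107 = 16.3321

16.33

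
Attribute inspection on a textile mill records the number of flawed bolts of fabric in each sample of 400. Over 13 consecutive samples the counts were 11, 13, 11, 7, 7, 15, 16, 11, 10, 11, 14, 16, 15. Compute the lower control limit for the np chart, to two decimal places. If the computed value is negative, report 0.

1.81

p̄ = Σdᵢ / (k·n) = 157 / (13 × 400) = 0.03019
LCL = np̄ − 3·√(np̄(1−p̄)) = 12.0769 − 3 × 3.4223 = 1.8100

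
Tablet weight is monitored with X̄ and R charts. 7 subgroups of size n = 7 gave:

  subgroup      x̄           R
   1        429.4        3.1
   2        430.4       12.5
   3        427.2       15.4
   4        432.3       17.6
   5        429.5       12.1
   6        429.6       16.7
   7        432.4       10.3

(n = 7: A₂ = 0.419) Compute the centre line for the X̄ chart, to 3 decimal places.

430.114

X̄̄ = (429.4 + 430.4 + 427.2 + 432.3 + 429.5 + 429.6 + 432.4) / 7 = 3010.8000 / 7 = 430.1143
CL = X̄̄ = 430.1143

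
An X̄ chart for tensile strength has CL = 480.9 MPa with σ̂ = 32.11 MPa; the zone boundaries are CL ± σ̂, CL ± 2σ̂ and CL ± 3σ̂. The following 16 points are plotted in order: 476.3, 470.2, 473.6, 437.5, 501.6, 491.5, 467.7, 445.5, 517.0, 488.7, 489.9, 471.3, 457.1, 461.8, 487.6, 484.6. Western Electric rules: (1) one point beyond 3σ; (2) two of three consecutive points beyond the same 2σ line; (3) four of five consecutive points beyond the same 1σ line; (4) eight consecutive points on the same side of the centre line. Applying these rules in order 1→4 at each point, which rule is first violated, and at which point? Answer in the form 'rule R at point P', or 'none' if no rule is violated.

none

Zone of each point (C = within 1σ̂, B = 1σ̂–2σ̂, A = 2σ̂–3σ̂, * = beyond 3σ̂; sign = side of CL): 1:-C, 2:-C, 3:-C, 4:-B, 5:+C, 6:+C, 7:-C, 8:-B, 9:+B, 10:+C, 11:+C, 12:-C, 13:-C, 14:-C, 15:+C, 16:+C
No rule fires across all 16 points.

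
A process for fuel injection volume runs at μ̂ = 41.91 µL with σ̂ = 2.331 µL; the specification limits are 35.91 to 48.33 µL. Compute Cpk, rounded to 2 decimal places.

0.86

Cpu = (USL − μ̂) / (3σ̂) = (48.33 − 41.91) / (3 × 2.331) = 0.9181; Cpl = (μ̂ − LSL) / (3σ̂) = (41.91 − 35.91) / (3 × 2.331) = 0.8580; Cpk = min(Cpu, Cpl) = 0.8580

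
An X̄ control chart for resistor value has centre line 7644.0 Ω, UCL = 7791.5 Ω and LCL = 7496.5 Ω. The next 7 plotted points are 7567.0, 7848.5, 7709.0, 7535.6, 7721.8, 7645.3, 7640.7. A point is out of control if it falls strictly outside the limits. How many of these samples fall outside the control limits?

1

Compare each point to [7496.5, 7791.5]: sample 2 = 7848.5 > UCL.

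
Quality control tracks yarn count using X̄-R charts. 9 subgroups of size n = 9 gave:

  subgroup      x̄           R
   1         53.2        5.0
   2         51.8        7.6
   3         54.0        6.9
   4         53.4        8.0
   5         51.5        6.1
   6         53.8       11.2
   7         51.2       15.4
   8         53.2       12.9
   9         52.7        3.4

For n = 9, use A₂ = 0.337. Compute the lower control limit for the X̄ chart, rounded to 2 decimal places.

X̄̄ = (53.2 + 51.8 + 54.0 + 53.4 + 51.5 + 53.8 + 51.2 + 53.2 + 52.7) / 9 = 474.8000 / 9 = 52.7556
R̄ = (5.0 + 7.6 + 6.9 + 8.0 + 6.1 + 11.2 + 15.4 + 12.9 + 3.4) / 9 = 76.5000 / 9 = 8.5000
LCL = X̄̄ − A₂·R̄ = 52.7556 − 0.337 × 8.5000 = 49.8911

49.89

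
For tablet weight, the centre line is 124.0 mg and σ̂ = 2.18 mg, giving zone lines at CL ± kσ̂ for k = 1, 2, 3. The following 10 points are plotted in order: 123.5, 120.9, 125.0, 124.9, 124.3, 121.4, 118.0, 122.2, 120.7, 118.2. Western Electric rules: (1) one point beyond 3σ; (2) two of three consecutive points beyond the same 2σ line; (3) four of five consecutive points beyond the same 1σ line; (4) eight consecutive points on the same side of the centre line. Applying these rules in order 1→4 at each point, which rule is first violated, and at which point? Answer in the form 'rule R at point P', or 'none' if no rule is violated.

Zone of each point (C = within 1σ̂, B = 1σ̂–2σ̂, A = 2σ̂–3σ̂, * = beyond 3σ̂; sign = side of CL): 1:-C, 2:-B, 3:+C, 4:+C, 5:+C, 6:-B, 7:-A, 8:-C, 9:-B, 10:-A
Rule 3 (four of five consecutive points beyond the same 1σ limit) is satisfied at point 10.

rule 3 at point 10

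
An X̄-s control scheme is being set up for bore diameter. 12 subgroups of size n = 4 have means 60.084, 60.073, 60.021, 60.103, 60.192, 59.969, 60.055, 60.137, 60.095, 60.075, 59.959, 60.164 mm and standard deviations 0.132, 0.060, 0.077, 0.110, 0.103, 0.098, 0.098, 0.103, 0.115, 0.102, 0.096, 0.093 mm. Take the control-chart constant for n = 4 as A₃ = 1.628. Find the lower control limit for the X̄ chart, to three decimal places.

X̄̄ = (60.084 + 60.073 + 60.021 + 60.103 + 60.192 + 59.969 + 60.055 + 60.137 + 60.095 + 60.075 + 59.959 + 60.164) / 12 = 60.0772
s̄ = (0.132 + 0.060 + 0.077 + 0.110 + 0.103 + 0.098 + 0.098 + 0.103 + 0.115 + 0.102 + 0.096 + 0.093) / 12 = 0.0989
LCL = X̄̄ − A₃·s̄ = 60.0772 − 1.628 × 0.0989 = 59.9162

59.916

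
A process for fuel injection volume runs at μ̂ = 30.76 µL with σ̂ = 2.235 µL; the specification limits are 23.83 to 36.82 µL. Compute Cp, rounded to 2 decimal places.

0.97

Cp = (USL − LSL) / (6σ̂) = (36.82 − 23.83) / (6 × 2.235) = 12.9900 / 13.4100 = 0.9687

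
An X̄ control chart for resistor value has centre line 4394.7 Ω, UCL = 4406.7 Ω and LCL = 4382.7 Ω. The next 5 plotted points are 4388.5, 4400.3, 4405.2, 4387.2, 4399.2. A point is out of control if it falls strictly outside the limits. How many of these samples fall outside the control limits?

0

All 5 points lie within [4382.7, 4406.7].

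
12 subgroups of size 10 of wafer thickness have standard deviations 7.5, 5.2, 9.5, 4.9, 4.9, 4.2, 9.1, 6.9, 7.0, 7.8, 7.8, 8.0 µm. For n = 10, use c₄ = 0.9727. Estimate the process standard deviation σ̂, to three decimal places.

s̄ = (7.5 + 5.2 + 9.5 + 4.9 + 4.9 + 4.2 + 9.1 + 6.9 + 7.0 + 7.8 + 7.8 + 8.0) / 12 = 6.9000
σ̂ = s̄ / c₄ = 6.9000 / 0.9727 = 7.0937

7.094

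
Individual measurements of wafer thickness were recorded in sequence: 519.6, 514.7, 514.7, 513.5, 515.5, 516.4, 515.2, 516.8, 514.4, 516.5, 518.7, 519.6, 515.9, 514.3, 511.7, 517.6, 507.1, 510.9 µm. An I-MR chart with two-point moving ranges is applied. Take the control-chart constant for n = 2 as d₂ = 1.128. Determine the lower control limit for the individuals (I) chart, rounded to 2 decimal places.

507.74

X̄ = (519.6 + 514.7 + 514.7 + 513.5 + 515.5 + 516.4 + 515.2 + 516.8 + 514.4 + 516.5 + 518.7 + 519.6 + 515.9 + 514.3 + 511.7 + 517.6 + 507.1 + 510.9) / 18 = 515.1722
Moving ranges: 4.9, 0.0, 1.2, 2.0, 0.9, 1.2, 1.6, 2.4, 2.1, 2.2, 0.9, 3.7, 1.6, 2.6, 5.9, 10.5, 3.8; M̄R̄ = 47.5000 / 17 = 2.7941
LCL = X̄ − 3·M̄R̄/d₂ = 515.1722 − 3 × 2.7941 / 1.128 = 507.7411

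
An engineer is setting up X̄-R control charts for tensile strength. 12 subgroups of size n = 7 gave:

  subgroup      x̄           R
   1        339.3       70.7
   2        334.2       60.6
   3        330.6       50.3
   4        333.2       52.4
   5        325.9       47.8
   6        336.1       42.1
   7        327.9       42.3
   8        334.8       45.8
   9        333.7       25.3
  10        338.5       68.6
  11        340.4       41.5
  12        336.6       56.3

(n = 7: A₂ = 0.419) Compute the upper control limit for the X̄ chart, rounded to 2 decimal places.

X̄̄ = (339.3 + 334.2 + 330.6 + 333.2 + 325.9 + 336.1 + 327.9 + 334.8 + 333.7 + 338.5 + 340.4 + 336.6) / 12 = 4011.2000 / 12 = 334.2667
R̄ = (70.7 + 60.6 + 50.3 + 52.4 + 47.8 + 42.1 + 42.3 + 45.8 + 25.3 + 68.6 + 41.5 + 56.3) / 12 = 603.7000 / 12 = 50.3083
UCL = X̄̄ + A₂·R̄ = 334.2667 + 0.419 × 50.3083 = 355.3459

355.35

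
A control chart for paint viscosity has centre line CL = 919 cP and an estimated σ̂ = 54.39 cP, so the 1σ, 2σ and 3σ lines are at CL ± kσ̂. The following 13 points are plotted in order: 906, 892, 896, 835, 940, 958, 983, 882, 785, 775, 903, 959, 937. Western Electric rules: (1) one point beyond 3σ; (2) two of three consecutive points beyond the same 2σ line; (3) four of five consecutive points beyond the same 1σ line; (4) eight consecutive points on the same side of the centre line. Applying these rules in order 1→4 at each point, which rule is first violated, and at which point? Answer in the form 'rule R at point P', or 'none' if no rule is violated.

Zone of each point (C = within 1σ̂, B = 1σ̂–2σ̂, A = 2σ̂–3σ̂, * = beyond 3σ̂; sign = side of CL): 1:-C, 2:-C, 3:-C, 4:-B, 5:+C, 6:+C, 7:+B, 8:-C, 9:-A, 10:-A, 11:-C, 12:+C, 13:+C
Rule 2 (two of three consecutive points beyond the same 2σ limit) is satisfied at point 10.

rule 2 at point 10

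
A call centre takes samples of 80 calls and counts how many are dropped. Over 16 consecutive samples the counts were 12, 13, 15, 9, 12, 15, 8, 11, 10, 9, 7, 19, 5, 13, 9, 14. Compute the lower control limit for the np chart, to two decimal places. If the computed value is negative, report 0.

1.96

p̄ = Σdᵢ / (k·n) = 181 / (16 × 80) = 0.14141
LCL = np̄ − 3·√(np̄(1−p̄)) = 11.3125 − 3 × 3.1165 = 1.9629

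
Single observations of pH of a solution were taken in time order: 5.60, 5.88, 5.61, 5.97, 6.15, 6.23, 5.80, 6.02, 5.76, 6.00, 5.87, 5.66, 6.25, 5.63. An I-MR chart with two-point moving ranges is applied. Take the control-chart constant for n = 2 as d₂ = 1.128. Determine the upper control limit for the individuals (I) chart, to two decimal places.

6.68

X̄ = (5.60 + 5.88 + 5.61 + 5.97 + 6.15 + 6.23 + 5.80 + 6.02 + 5.76 + 6.00 + 5.87 + 5.66 + 6.25 + 5.63) / 14 = 5.8879
Moving ranges: 0.28, 0.27, 0.36, 0.18, 0.08, 0.43, 0.22, 0.26, 0.24, 0.13, 0.21, 0.59, 0.62; M̄R̄ = 3.8700 / 13 = 0.2977
UCL = X̄ + 3·M̄R̄/d₂ = 5.8879 + 3 × 0.2977 / 1.128 = 6.6796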